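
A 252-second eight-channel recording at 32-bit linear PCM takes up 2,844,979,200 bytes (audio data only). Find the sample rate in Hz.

Bytes = sample_rate × seconds × bytes_per_sample × channels.
sample_rate = 2,844,979,200 / (252 × 4 × 8) = 2,844,979,200 / 8,064 = 352,800 Hz.

352,800 Hz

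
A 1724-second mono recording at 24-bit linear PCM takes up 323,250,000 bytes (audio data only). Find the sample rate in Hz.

Bytes = sample_rate × seconds × bytes_per_sample × channels.
sample_rate = 323,250,000 / (1,724 × 3 × 1) = 323,250,000 / 5,172 = 62,500 Hz.

62,500 Hz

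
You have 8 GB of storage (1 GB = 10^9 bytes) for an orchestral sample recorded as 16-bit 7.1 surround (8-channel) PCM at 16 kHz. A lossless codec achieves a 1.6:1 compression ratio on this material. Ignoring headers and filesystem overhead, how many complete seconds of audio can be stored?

Uncompressed byte rate = 16,000 × 2 × 8 = 256,000 bytes/s.
After 1.6:1 compression, effective rate ≈ 160000 bytes/s.
Capacity = 8 × 1,000,000,000 = 8,000,000,000 bytes.
8,000,000,000 / effective rate ≈ 50000 s → 50,000 seconds.

50,000 seconds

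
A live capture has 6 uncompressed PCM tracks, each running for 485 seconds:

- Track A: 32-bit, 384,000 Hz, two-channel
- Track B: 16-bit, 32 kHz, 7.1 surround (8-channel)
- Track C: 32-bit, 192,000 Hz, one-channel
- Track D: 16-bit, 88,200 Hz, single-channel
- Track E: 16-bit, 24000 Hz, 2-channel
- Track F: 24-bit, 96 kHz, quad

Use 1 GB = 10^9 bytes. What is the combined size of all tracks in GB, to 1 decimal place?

Track A: 384,000 × 485 × 4 × 2 = 1,489,920,000 bytes.
Track B: 32,000 × 485 × 2 × 8 = 248,320,000 bytes.
Track C: 192,000 × 485 × 4 × 1 = 372,480,000 bytes.
Track D: 88,200 × 485 × 2 × 1 = 85,554,000 bytes.
Track E: 24,000 × 485 × 2 × 2 = 46,560,000 bytes.
Track F: 96,000 × 485 × 3 × 4 = 558,720,000 bytes.
Total = 2,801,554,000 bytes = 2.8 GB.

2.8 GB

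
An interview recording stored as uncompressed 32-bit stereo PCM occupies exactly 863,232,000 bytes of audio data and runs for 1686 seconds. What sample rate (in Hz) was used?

Bytes = sample_rate × seconds × bytes_per_sample × channels.
sample_rate = 863,232,000 / (1,686 × 4 × 2) = 863,232,000 / 13,488 = 64,000 Hz.

64,000 Hz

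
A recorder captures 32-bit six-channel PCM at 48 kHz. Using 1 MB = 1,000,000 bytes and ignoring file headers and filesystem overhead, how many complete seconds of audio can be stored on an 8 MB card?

6 seconds

Uncompressed byte rate = 48,000 × 4 × 6 = 1,152,000 bytes/s.
Capacity = 8 × 1,000,000 = 8,000,000 bytes.
8,000,000 / 1,152,000 ≈ 6.94 s → 6 seconds.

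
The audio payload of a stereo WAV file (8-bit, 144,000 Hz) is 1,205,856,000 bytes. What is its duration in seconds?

4,187 seconds

Byte rate = 144,000 × 1 × 2 = 288,000 bytes/s.
Duration = 1,205,856,000 / 288,000 = 4,187 s.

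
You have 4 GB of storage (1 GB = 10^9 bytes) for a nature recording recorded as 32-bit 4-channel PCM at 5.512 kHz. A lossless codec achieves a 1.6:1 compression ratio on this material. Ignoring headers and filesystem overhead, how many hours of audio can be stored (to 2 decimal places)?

20.16 hours

Uncompressed byte rate = 5,512 × 4 × 4 = 88,192 bytes/s.
After 1.6:1 compression, effective rate ≈ 55120 bytes/s.
Capacity = 4 × 1,000,000,000 = 4,000,000,000 bytes.
4,000,000,000 / effective rate ≈ 72568.94 s → 20.16 hours.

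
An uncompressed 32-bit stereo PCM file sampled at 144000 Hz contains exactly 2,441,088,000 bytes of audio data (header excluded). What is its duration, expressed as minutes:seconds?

Byte rate = 144,000 × 4 × 2 = 1,152,000 bytes/s.
Duration = 2,441,088,000 / 1,152,000 = 2,119 s.
2,119 s = 35:19.

35:19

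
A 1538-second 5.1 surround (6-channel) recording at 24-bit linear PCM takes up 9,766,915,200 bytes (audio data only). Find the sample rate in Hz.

352,800 Hz

Bytes = sample_rate × seconds × bytes_per_sample × channels.
sample_rate = 9,766,915,200 / (1,538 × 3 × 6) = 9,766,915,200 / 27,684 = 352,800 Hz.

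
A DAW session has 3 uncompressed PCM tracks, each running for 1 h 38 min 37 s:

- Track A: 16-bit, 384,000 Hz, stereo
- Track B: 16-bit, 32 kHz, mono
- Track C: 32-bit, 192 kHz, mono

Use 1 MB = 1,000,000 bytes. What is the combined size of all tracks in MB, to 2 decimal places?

1 h 38 min 37 s = 5,917 s.
Track A: 384,000 × 5,917 × 2 × 2 = 9,088,512,000 bytes.
Track B: 32,000 × 5,917 × 2 × 1 = 378,688,000 bytes.
Track C: 192,000 × 5,917 × 4 × 1 = 4,544,256,000 bytes.
Total = 14,011,456,000 bytes = 14011.46 MB.

14011.46 MB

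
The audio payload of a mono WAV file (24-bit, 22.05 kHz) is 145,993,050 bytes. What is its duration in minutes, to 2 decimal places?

Byte rate = 22,050 × 3 × 1 = 66,150 bytes/s.
Duration = 145,993,050 / 66,150 = 2,207 s.
2,207 s / 60 = 36.78 minutes.

36.78 minutes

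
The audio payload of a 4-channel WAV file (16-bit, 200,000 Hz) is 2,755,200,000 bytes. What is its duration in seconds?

Byte rate = 200,000 × 2 × 4 = 1,600,000 bytes/s.
Duration = 2,755,200,000 / 1,600,000 = 1,722 s.

1,722 seconds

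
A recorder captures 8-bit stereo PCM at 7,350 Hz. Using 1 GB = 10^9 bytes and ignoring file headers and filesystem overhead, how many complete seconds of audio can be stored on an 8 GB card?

Uncompressed byte rate = 7,350 × 1 × 2 = 14,700 bytes/s.
Capacity = 8 × 1,000,000,000 = 8,000,000,000 bytes.
8,000,000,000 / 14,700 ≈ 544217.69 s → 544,217 seconds.

544,217 seconds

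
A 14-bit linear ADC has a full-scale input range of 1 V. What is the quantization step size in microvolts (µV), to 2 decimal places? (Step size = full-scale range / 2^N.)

61.04 µV

1 V / 2^14 = 1 / 16,384 V = 61.04 µV.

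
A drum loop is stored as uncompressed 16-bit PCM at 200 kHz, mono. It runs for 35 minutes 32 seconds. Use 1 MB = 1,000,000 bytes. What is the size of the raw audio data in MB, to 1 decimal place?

Duration = 35 minutes 32 seconds = 2,132 s.
Bytes = 200,000 samples/s × 2,132 s × 2 bytes/sample × 1 ch = 852,800,000 bytes.
852,800,000 / 1,000,000 = 852.8 MB.

852.8 MB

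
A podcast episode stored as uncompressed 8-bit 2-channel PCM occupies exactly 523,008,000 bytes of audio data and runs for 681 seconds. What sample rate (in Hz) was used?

Bytes = sample_rate × seconds × bytes_per_sample × channels.
sample_rate = 523,008,000 / (681 × 1 × 2) = 523,008,000 / 1,362 = 384,000 Hz.

384,000 Hz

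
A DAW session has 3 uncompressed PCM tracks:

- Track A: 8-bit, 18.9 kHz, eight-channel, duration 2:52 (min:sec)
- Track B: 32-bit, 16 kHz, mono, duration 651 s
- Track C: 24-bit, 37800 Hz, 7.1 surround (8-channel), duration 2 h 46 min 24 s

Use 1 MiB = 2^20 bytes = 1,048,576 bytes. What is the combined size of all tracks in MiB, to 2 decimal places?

Track A: 2:52 (min:sec) = 172 s; 18,900 × 172 × 1 × 8 = 26,006,400 bytes.
Track B: 16,000 × 651 × 4 × 1 = 41,664,000 bytes.
Track C: 2 h 46 min 24 s = 9,984 s; 37,800 × 9,984 × 3 × 8 = 9,057,484,800 bytes.
Total = 9,125,155,200 bytes = 8702.43 MiB.

8702.43 MiB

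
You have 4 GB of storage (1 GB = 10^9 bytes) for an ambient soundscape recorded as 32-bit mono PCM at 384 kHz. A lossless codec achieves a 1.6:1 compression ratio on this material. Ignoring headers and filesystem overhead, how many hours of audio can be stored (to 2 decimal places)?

Uncompressed byte rate = 384,000 × 4 × 1 = 1,536,000 bytes/s.
After 1.6:1 compression, effective rate ≈ 960000 bytes/s.
Capacity = 4 × 1,000,000,000 = 4,000,000,000 bytes.
4,000,000,000 / effective rate ≈ 4166.67 s → 1.16 hours.

1.16 hours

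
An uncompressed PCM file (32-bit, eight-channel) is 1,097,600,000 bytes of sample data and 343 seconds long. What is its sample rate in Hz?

Bytes = sample_rate × seconds × bytes_per_sample × channels.
sample_rate = 1,097,600,000 / (343 × 4 × 8) = 1,097,600,000 / 10,976 = 100,000 Hz.

100,000 Hz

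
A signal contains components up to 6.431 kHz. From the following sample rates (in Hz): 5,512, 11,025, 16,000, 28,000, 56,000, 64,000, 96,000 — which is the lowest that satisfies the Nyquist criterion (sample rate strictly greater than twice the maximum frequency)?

Need sample rate > 2 × 6,431 = 12,862 Hz.
Lowest listed rate above 12,862 Hz is 16,000 Hz.

16,000 Hz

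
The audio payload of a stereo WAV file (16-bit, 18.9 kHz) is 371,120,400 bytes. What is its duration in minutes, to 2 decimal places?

Byte rate = 18,900 × 2 × 2 = 75,600 bytes/s.
Duration = 371,120,400 / 75,600 = 4,909 s.
4,909 s / 60 = 81.82 minutes.

81.82 minutes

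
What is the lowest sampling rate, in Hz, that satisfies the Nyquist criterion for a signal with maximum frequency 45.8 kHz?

Minimum sample rate = 2 × 45,800 Hz = 91,600 Hz.

91,600 Hz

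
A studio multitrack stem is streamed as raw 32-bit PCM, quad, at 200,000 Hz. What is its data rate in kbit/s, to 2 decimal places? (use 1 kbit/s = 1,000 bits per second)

25600.00 kbit/s

Bit rate = 200,000 × 32 × 4 = 25,600,000 bits/s.
= 25600.00 kbit/s.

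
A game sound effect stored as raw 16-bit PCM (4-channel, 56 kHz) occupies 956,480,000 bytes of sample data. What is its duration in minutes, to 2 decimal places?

35.58 minutes

Byte rate = 56,000 × 2 × 4 = 448,000 bytes/s.
Duration = 956,480,000 / 448,000 = 2,135 s.
2,135 s / 60 = 35.58 minutes.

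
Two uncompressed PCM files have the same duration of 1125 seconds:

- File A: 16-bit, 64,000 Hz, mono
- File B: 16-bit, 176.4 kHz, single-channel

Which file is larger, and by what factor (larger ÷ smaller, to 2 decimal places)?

File A: 64,000 × 2 × 1 = 128,000 bytes/s.
File B: 176,400 × 2 × 1 = 352,800 bytes/s.
File B is larger; ratio = 396,900,000 / 144,000,000 = 2.76.

File B, by a factor of 2.76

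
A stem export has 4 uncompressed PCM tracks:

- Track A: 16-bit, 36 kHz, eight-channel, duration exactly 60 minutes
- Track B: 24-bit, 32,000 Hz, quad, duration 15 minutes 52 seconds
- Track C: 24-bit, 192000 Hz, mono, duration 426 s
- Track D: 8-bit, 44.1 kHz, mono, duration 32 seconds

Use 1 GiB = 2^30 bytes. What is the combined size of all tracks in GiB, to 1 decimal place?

Track A: exactly 60 minutes = 3,600 s; 36,000 × 3,600 × 2 × 8 = 2,073,600,000 bytes.
Track B: 15 minutes 52 seconds = 952 s; 32,000 × 952 × 3 × 4 = 365,568,000 bytes.
Track C: 192,000 × 426 × 3 × 1 = 245,376,000 bytes.
Track D: 44,100 × 32 × 1 × 1 = 1,411,200 bytes.
Total = 2,685,955,200 bytes = 2.5 GiB.

2.5 GiB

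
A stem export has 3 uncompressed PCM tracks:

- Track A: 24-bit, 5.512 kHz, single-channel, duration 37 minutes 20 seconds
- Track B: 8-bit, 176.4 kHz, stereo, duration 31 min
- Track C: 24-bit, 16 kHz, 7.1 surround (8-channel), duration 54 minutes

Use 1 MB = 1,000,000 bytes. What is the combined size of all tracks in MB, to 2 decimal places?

Track A: 37 minutes 20 seconds = 2,240 s; 5,512 × 2,240 × 3 × 1 = 37,040,640 bytes.
Track B: 31 min = 1,860 s; 176,400 × 1,860 × 1 × 2 = 656,208,000 bytes.
Track C: 54 minutes = 3,240 s; 16,000 × 3,240 × 3 × 8 = 1,244,160,000 bytes.
Total = 1,937,408,640 bytes = 1937.41 MB.

1937.41 MB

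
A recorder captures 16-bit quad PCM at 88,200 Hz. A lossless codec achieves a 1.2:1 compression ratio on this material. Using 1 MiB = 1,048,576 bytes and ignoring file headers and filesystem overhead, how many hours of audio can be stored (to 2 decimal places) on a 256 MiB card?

Uncompressed byte rate = 88,200 × 2 × 4 = 705,600 bytes/s.
After 1.2:1 compression, effective rate ≈ 588000 bytes/s.
Capacity = 256 × 1,048,576 = 268,435,456 bytes.
268,435,456 / effective rate ≈ 456.52 s → 0.13 hours.

0.13 hours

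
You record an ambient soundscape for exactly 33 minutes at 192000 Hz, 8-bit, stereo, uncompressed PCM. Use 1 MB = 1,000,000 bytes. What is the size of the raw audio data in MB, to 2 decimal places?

Duration = exactly 33 minutes = 1,980 s.
Bytes = 192,000 samples/s × 1,980 s × 1 bytes/sample × 2 ch = 760,320,000 bytes.
760,320,000 / 1,000,000 = 760.32 MB.

760.32 MB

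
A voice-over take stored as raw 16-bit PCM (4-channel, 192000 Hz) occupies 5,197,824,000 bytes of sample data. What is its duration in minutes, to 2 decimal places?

56.40 minutes

Byte rate = 192,000 × 2 × 4 = 1,536,000 bytes/s.
Duration = 5,197,824,000 / 1,536,000 = 3,384 s.
3,384 s / 60 = 56.40 minutes.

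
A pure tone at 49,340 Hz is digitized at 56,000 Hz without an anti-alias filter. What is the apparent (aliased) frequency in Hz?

Nyquist = 56,000/2 = 28,000 Hz; 49,340 Hz exceeds it.
Alias = |49,340 − 1×56,000| = |49,340 − 56,000| = 6,660 Hz.

6,660 Hz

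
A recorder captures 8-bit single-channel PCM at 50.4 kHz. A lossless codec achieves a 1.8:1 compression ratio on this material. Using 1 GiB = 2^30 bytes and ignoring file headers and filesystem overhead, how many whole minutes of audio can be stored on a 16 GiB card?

Uncompressed byte rate = 50,400 × 1 × 1 = 50,400 bytes/s.
After 1.8:1 compression, effective rate ≈ 28000 bytes/s.
Capacity = 16 × 1,073,741,824 = 17,179,869,184 bytes.
17,179,869,184 / effective rate ≈ 613566.76 s → 10,226 minutes.

10,226 minutes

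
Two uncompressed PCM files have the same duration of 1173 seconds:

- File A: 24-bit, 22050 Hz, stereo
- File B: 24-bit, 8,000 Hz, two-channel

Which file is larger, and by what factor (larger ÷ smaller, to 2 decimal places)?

File A, by a factor of 2.76

File A: 22,050 × 3 × 2 = 132,300 bytes/s.
File B: 8,000 × 3 × 2 = 48,000 bytes/s.
File A is larger; ratio = 155,187,900 / 56,304,000 = 2.76.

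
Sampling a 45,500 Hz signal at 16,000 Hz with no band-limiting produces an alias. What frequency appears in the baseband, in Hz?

2,500 Hz

Nyquist = 16,000/2 = 8,000 Hz; 45,500 Hz exceeds it.
Alias = |45,500 − 3×16,000| = |45,500 − 48,000| = 2,500 Hz.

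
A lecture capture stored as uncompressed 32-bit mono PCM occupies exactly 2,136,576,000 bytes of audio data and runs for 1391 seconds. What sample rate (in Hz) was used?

384,000 Hz

Bytes = sample_rate × seconds × bytes_per_sample × channels.
sample_rate = 2,136,576,000 / (1,391 × 4 × 1) = 2,136,576,000 / 5,564 = 384,000 Hz.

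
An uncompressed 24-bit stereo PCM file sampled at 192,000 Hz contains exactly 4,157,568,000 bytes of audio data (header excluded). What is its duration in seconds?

Byte rate = 192,000 × 3 × 2 = 1,152,000 bytes/s.
Duration = 4,157,568,000 / 1,152,000 = 3,609 s.

3,609 seconds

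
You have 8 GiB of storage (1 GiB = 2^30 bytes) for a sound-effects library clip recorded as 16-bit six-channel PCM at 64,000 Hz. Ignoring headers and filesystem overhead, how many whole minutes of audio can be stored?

186 minutes

Uncompressed byte rate = 64,000 × 2 × 6 = 768,000 bytes/s.
Capacity = 8 × 1,073,741,824 = 8,589,934,592 bytes.
8,589,934,592 / 768,000 ≈ 11184.81 s → 186 minutes.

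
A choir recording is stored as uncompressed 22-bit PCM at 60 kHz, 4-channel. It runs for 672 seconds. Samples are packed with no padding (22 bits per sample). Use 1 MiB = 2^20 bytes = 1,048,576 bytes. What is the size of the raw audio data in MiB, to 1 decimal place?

Bits = 60,000 × 672 × 22 × 4 = 3,548,160,000 bits = 443,520,000 bytes.
443,520,000 / 1,048,576 = 423.0 MiB.

423.0 MiB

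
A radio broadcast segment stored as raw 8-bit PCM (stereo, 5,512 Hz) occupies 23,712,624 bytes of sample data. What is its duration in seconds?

2,151 seconds

Byte rate = 5,512 × 1 × 2 = 11,024 bytes/s.
Duration = 23,712,624 / 11,024 = 2,151 s.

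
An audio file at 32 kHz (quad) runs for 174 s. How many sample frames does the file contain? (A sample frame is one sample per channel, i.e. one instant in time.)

32,000 samples/s × 174 s = 5,568,000 frames.

5,568,000 sample frames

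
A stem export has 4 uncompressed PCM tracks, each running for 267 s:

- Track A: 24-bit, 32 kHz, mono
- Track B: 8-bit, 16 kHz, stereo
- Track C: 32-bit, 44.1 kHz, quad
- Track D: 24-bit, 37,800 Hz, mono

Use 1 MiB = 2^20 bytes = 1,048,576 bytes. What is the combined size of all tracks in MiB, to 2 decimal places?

241.14 MiB

Track A: 32,000 × 267 × 3 × 1 = 25,632,000 bytes.
Track B: 16,000 × 267 × 1 × 2 = 8,544,000 bytes.
Track C: 44,100 × 267 × 4 × 4 = 188,395,200 bytes.
Track D: 37,800 × 267 × 3 × 1 = 30,277,800 bytes.
Total = 252,849,000 bytes = 241.14 MiB.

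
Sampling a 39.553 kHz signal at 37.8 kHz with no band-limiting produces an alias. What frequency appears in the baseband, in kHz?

1.753 kHz

Nyquist = 37,800/2 = 18,900 Hz; 39,553 Hz exceeds it.
Alias = |39,553 − 1×37,800| = |39,553 − 37,800| = 1,753 Hz = 1.753 kHz.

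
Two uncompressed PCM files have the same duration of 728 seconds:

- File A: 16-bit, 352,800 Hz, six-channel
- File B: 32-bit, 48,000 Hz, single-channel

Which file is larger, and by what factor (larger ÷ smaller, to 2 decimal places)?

File A: 352,800 × 2 × 6 = 4,233,600 bytes/s.
File B: 48,000 × 4 × 1 = 192,000 bytes/s.
File A is larger; ratio = 3,082,060,800 / 139,776,000 = 22.05.

File A, by a factor of 22.05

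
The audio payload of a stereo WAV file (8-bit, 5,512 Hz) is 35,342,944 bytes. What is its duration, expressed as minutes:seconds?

53:26

Byte rate = 5,512 × 1 × 2 = 11,024 bytes/s.
Duration = 35,342,944 / 11,024 = 3,206 s.
3,206 s = 53:26.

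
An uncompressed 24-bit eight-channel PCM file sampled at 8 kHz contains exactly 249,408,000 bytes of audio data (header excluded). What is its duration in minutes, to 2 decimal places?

21.65 minutes

Byte rate = 8,000 × 3 × 8 = 192,000 bytes/s.
Duration = 249,408,000 / 192,000 = 1,299 s.
1,299 s / 60 = 21.65 minutes.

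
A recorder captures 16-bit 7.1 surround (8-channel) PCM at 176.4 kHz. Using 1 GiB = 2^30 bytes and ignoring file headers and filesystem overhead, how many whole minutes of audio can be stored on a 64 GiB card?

405 minutes

Uncompressed byte rate = 176,400 × 2 × 8 = 2,822,400 bytes/s.
Capacity = 64 × 1,073,741,824 = 68,719,476,736 bytes.
68,719,476,736 / 2,822,400 ≈ 24347.89 s → 405 minutes.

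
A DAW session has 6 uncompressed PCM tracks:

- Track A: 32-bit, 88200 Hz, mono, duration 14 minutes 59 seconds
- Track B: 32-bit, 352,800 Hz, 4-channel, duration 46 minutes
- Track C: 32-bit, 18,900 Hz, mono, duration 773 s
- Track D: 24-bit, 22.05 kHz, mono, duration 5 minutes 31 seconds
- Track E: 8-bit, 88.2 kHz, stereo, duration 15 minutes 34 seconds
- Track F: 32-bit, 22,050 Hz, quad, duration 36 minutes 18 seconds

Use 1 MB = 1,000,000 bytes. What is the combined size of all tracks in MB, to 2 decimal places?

Track A: 14 minutes 59 seconds = 899 s; 88,200 × 899 × 4 × 1 = 317,167,200 bytes.
Track B: 46 minutes = 2,760 s; 352,800 × 2,760 × 4 × 4 = 15,579,648,000 bytes.
Track C: 18,900 × 773 × 4 × 1 = 58,438,800 bytes.
Track D: 5 minutes 31 seconds = 331 s; 22,050 × 331 × 3 × 1 = 21,895,650 bytes.
Track E: 15 minutes 34 seconds = 934 s; 88,200 × 934 × 1 × 2 = 164,757,600 bytes.
Track F: 36 minutes 18 seconds = 2,178 s; 22,050 × 2,178 × 4 × 4 = 768,398,400 bytes.
Total = 16,910,305,650 bytes = 16910.31 MB.

16910.31 MB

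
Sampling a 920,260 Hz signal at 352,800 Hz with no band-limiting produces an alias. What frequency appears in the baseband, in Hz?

Nyquist = 352,800/2 = 176,400 Hz; 920,260 Hz exceeds it.
Alias = |920,260 − 3×352,800| = |920,260 − 1,058,400| = 138,140 Hz.

138,140 Hz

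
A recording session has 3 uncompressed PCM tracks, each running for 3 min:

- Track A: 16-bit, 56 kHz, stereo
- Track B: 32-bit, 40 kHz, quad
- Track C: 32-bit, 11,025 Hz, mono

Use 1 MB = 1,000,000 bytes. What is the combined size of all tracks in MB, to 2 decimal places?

3 min = 180 s.
Track A: 56,000 × 180 × 2 × 2 = 40,320,000 bytes.
Track B: 40,000 × 180 × 4 × 4 = 115,200,000 bytes.
Track C: 11,025 × 180 × 4 × 1 = 7,938,000 bytes.
Total = 163,458,000 bytes = 163.46 MB.

163.46 MB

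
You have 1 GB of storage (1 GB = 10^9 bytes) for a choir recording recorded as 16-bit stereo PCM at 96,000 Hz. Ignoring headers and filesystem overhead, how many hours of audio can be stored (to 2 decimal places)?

Uncompressed byte rate = 96,000 × 2 × 2 = 384,000 bytes/s.
Capacity = 1 × 1,000,000,000 = 1,000,000,000 bytes.
1,000,000,000 / 384,000 ≈ 2604.17 s → 0.72 hours.

0.72 hours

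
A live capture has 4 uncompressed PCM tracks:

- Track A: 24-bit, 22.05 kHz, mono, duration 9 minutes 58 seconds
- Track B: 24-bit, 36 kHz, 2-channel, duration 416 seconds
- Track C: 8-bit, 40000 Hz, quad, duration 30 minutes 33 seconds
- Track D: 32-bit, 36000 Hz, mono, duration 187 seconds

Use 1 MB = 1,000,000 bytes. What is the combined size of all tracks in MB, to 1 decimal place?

449.6 MB

Track A: 9 minutes 58 seconds = 598 s; 22,050 × 598 × 3 × 1 = 39,557,700 bytes.
Track B: 36,000 × 416 × 3 × 2 = 89,856,000 bytes.
Track C: 30 minutes 33 seconds = 1,833 s; 40,000 × 1,833 × 1 × 4 = 293,280,000 bytes.
Track D: 36,000 × 187 × 4 × 1 = 26,928,000 bytes.
Total = 449,621,700 bytes = 449.6 MB.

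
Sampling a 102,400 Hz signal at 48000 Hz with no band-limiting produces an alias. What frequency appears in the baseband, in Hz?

6,400 Hz

Nyquist = 48,000/2 = 24,000 Hz; 102,400 Hz exceeds it.
Alias = |102,400 − 2×48,000| = |102,400 − 96,000| = 6,400 Hz.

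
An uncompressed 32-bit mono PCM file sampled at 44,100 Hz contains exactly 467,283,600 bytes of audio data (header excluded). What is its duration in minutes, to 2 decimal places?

44.15 minutes

Byte rate = 44,100 × 4 × 1 = 176,400 bytes/s.
Duration = 467,283,600 / 176,400 = 2,649 s.
2,649 s / 60 = 44.15 minutes.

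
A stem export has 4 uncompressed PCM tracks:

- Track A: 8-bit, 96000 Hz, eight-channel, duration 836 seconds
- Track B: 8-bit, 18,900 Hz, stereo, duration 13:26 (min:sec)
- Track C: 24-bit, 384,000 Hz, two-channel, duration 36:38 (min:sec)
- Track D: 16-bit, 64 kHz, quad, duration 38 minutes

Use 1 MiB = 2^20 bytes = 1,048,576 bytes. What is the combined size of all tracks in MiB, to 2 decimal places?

6584.23 MiB

Track A: 96,000 × 836 × 1 × 8 = 642,048,000 bytes.
Track B: 13:26 (min:sec) = 806 s; 18,900 × 806 × 1 × 2 = 30,466,800 bytes.
Track C: 36:38 (min:sec) = 2,198 s; 384,000 × 2,198 × 3 × 2 = 5,064,192,000 bytes.
Track D: 38 minutes = 2,280 s; 64,000 × 2,280 × 2 × 4 = 1,167,360,000 bytes.
Total = 6,904,066,800 bytes = 6584.23 MiB.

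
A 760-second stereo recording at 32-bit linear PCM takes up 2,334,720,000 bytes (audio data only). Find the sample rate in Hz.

Bytes = sample_rate × seconds × bytes_per_sample × channels.
sample_rate = 2,334,720,000 / (760 × 4 × 2) = 2,334,720,000 / 6,080 = 384,000 Hz.

384,000 Hz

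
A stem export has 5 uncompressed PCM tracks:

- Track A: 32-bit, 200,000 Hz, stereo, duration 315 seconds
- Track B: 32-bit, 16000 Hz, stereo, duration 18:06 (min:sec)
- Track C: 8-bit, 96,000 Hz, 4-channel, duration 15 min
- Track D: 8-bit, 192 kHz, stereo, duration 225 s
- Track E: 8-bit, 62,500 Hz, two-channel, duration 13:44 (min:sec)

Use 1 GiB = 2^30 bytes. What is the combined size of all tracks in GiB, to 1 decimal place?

Track A: 200,000 × 315 × 4 × 2 = 504,000,000 bytes.
Track B: 18:06 (min:sec) = 1,086 s; 16,000 × 1,086 × 4 × 2 = 139,008,000 bytes.
Track C: 15 min = 900 s; 96,000 × 900 × 1 × 4 = 345,600,000 bytes.
Track D: 192,000 × 225 × 1 × 2 = 86,400,000 bytes.
Track E: 13:44 (min:sec) = 824 s; 62,500 × 824 × 1 × 2 = 103,000,000 bytes.
Total = 1,178,008,000 bytes = 1.1 GiB.

1.1 GiB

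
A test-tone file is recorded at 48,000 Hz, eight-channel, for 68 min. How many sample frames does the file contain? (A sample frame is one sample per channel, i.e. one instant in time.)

195,840,000 sample frames

68 min = 4,080 s.
48,000 samples/s × 4,080 s = 195,840,000 frames.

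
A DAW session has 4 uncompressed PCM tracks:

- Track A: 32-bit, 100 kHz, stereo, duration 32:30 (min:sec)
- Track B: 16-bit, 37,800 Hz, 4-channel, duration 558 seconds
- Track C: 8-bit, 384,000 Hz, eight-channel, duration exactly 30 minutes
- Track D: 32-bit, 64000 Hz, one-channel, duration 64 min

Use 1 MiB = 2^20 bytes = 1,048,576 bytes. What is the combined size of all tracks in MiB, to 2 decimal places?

Track A: 32:30 (min:sec) = 1,950 s; 100,000 × 1,950 × 4 × 2 = 1,560,000,000 bytes.
Track B: 37,800 × 558 × 2 × 4 = 168,739,200 bytes.
Track C: exactly 30 minutes = 1,800 s; 384,000 × 1,800 × 1 × 8 = 5,529,600,000 bytes.
Track D: 64 min = 3,840 s; 64,000 × 3,840 × 4 × 1 = 983,040,000 bytes.
Total = 8,241,379,200 bytes = 7859.59 MiB.

7859.59 MiB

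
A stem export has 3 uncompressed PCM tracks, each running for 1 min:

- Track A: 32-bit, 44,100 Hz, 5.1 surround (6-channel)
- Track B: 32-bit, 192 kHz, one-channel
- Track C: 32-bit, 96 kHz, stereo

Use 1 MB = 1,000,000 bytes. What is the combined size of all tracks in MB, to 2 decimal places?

1 min = 60 s.
Track A: 44,100 × 60 × 4 × 6 = 63,504,000 bytes.
Track B: 192,000 × 60 × 4 × 1 = 46,080,000 bytes.
Track C: 96,000 × 60 × 4 × 2 = 46,080,000 bytes.
Total = 155,664,000 bytes = 155.66 MB.

155.66 MB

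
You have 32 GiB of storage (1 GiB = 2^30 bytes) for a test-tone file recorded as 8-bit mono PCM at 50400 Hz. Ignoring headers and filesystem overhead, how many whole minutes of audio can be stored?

11,362 minutes

Uncompressed byte rate = 50,400 × 1 × 1 = 50,400 bytes/s.
Capacity = 32 × 1,073,741,824 = 34,359,738,368 bytes.
34,359,738,368 / 50,400 ≈ 681740.84 s → 11,362 minutes.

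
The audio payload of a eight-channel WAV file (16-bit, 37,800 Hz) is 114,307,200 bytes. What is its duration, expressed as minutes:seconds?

Byte rate = 37,800 × 2 × 8 = 604,800 bytes/s.
Duration = 114,307,200 / 604,800 = 189 s.
189 s = 3:09.

3:09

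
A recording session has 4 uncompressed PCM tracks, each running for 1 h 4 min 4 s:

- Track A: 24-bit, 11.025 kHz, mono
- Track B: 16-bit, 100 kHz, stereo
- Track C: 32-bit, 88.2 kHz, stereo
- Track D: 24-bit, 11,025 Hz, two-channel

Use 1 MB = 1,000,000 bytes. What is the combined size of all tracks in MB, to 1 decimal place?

1 h 4 min 4 s = 3,844 s.
Track A: 11,025 × 3,844 × 3 × 1 = 127,140,300 bytes.
Track B: 100,000 × 3,844 × 2 × 2 = 1,537,600,000 bytes.
Track C: 88,200 × 3,844 × 4 × 2 = 2,712,326,400 bytes.
Track D: 11,025 × 3,844 × 3 × 2 = 254,280,600 bytes.
Total = 4,631,347,300 bytes = 4631.3 MB.

4631.3 MB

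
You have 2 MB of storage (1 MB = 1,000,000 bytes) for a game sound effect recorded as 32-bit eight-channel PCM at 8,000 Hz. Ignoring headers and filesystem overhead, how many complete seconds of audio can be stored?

7 seconds

Uncompressed byte rate = 8,000 × 4 × 8 = 256,000 bytes/s.
Capacity = 2 × 1,000,000 = 2,000,000 bytes.
2,000,000 / 256,000 ≈ 7.81 s → 7 seconds.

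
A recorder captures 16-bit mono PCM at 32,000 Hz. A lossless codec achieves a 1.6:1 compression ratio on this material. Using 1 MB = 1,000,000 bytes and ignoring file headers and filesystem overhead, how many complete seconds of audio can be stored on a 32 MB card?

Uncompressed byte rate = 32,000 × 2 × 1 = 64,000 bytes/s.
After 1.6:1 compression, effective rate ≈ 40000 bytes/s.
Capacity = 32 × 1,000,000 = 32,000,000 bytes.
32,000,000 / effective rate ≈ 800 s → 800 seconds.

800 seconds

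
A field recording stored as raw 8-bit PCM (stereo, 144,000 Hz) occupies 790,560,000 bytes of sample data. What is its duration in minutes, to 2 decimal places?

45.75 minutes

Byte rate = 144,000 × 1 × 2 = 288,000 bytes/s.
Duration = 790,560,000 / 288,000 = 2,745 s.
2,745 s / 60 = 45.75 minutes.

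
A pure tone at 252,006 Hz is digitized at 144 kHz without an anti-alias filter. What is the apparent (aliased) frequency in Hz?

Nyquist = 144,000/2 = 72,000 Hz; 252,006 Hz exceeds it.
Alias = |252,006 − 2×144,000| = |252,006 − 288,000| = 35,994 Hz.

35,994 Hz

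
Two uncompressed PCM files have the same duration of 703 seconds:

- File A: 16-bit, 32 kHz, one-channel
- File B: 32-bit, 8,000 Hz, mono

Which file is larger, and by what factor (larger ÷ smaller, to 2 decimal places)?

File A, by a factor of 2.00

File A: 32,000 × 2 × 1 = 64,000 bytes/s.
File B: 8,000 × 4 × 1 = 32,000 bytes/s.
File A is larger; ratio = 44,992,000 / 22,496,000 = 2.00.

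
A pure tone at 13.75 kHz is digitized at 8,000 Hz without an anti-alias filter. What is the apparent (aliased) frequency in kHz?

2.25 kHz

Nyquist = 8,000/2 = 4,000 Hz; 13,750 Hz exceeds it.
Alias = |13,750 − 2×8,000| = |13,750 − 16,000| = 2,250 Hz = 2.25 kHz.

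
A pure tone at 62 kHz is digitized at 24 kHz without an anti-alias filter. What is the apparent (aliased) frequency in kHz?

10 kHz

Nyquist = 24,000/2 = 12,000 Hz; 62,000 Hz exceeds it.
Alias = |62,000 − 3×24,000| = |62,000 − 72,000| = 10,000 Hz = 10 kHz.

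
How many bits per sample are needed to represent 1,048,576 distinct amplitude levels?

20 bits

log2(1,048,576) = 20.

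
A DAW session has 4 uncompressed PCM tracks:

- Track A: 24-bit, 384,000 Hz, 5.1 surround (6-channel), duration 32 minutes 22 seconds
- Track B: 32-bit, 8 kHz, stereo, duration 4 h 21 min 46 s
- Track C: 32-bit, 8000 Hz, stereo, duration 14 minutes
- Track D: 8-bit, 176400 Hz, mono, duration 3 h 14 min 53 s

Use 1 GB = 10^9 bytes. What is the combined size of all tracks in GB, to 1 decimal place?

16.5 GB

Track A: 32 minutes 22 seconds = 1,942 s; 384,000 × 1,942 × 3 × 6 = 13,423,104,000 bytes.
Track B: 4 h 21 min 46 s = 15,706 s; 8,000 × 15,706 × 4 × 2 = 1,005,184,000 bytes.
Track C: 14 minutes = 840 s; 8,000 × 840 × 4 × 2 = 53,760,000 bytes.
Track D: 3 h 14 min 53 s = 11,693 s; 176,400 × 11,693 × 1 × 1 = 2,062,645,200 bytes.
Total = 16,544,693,200 bytes = 16.5 GB.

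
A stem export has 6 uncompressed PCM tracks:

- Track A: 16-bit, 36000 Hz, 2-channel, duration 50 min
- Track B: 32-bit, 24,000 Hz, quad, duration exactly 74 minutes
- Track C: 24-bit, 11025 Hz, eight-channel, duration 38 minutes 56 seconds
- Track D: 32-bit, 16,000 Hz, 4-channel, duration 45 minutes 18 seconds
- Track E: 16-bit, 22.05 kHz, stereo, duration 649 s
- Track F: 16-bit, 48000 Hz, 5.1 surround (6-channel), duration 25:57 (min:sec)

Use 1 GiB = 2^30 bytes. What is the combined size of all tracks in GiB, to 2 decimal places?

Track A: 50 min = 3,000 s; 36,000 × 3,000 × 2 × 2 = 432,000,000 bytes.
Track B: exactly 74 minutes = 4,440 s; 24,000 × 4,440 × 4 × 4 = 1,704,960,000 bytes.
Track C: 38 minutes 56 seconds = 2,336 s; 11,025 × 2,336 × 3 × 8 = 618,105,600 bytes.
Track D: 45 minutes 18 seconds = 2,718 s; 16,000 × 2,718 × 4 × 4 = 695,808,000 bytes.
Track E: 22,050 × 649 × 2 × 2 = 57,241,800 bytes.
Track F: 25:57 (min:sec) = 1,557 s; 48,000 × 1,557 × 2 × 6 = 896,832,000 bytes.
Total = 4,404,947,400 bytes = 4.10 GiB.

4.10 GiB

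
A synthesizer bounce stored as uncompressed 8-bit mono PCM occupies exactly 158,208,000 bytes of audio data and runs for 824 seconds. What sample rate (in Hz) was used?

Bytes = sample_rate × seconds × bytes_per_sample × channels.
sample_rate = 158,208,000 / (824 × 1 × 1) = 158,208,000 / 824 = 192,000 Hz.

192,000 Hz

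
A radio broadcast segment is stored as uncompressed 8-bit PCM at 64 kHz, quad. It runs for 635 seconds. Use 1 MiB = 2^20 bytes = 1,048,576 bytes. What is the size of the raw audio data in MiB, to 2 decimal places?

Bytes = 64,000 samples/s × 635 s × 1 bytes/sample × 4 ch = 162,560,000 bytes.
162,560,000 / 1,048,576 = 155.03 MiB.

155.03 MiB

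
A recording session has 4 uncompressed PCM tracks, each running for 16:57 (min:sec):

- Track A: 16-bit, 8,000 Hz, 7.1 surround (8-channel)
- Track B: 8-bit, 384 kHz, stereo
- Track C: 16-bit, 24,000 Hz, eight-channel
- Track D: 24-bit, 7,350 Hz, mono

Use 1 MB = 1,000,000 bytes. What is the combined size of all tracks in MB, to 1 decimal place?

1324.2 MB

16:57 (min:sec) = 1,017 s.
Track A: 8,000 × 1,017 × 2 × 8 = 130,176,000 bytes.
Track B: 384,000 × 1,017 × 1 × 2 = 781,056,000 bytes.
Track C: 24,000 × 1,017 × 2 × 8 = 390,528,000 bytes.
Track D: 7,350 × 1,017 × 3 × 1 = 22,424,850 bytes.
Total = 1,324,184,850 bytes = 1324.2 MB.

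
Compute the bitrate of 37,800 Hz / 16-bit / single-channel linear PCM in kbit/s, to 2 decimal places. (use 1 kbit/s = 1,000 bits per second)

Bit rate = 37,800 × 16 × 1 = 604,800 bits/s.
= 604.80 kbit/s.

604.80 kbit/s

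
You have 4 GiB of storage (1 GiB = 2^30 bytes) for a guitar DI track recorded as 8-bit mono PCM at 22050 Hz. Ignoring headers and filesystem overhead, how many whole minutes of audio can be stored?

3,246 minutes

Uncompressed byte rate = 22,050 × 1 × 1 = 22,050 bytes/s.
Capacity = 4 × 1,073,741,824 = 4,294,967,296 bytes.
4,294,967,296 / 22,050 ≈ 194783.1 s → 3,246 minutes.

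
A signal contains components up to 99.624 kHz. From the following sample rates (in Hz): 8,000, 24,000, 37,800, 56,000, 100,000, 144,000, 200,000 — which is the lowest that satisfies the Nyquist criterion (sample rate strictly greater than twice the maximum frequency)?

200,000 Hz

Need sample rate > 2 × 99,624 = 199,248 Hz.
Lowest listed rate above 199,248 Hz is 200,000 Hz.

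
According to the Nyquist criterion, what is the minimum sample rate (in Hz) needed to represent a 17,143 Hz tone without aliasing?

34,286 Hz

Minimum sample rate = 2 × 17,143 Hz = 34,286 Hz.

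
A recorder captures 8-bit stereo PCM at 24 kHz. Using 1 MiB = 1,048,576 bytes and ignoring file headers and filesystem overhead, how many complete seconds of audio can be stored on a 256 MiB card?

Uncompressed byte rate = 24,000 × 1 × 2 = 48,000 bytes/s.
Capacity = 256 × 1,048,576 = 268,435,456 bytes.
268,435,456 / 48,000 ≈ 5592.41 s → 5,592 seconds.

5,592 seconds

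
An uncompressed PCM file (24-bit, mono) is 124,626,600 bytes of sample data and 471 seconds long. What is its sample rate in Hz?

88,200 Hz

Bytes = sample_rate × seconds × bytes_per_sample × channels.
sample_rate = 124,626,600 / (471 × 3 × 1) = 124,626,600 / 1,413 = 88,200 Hz.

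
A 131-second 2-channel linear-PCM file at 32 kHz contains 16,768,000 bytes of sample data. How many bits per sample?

16 bits

Bytes per sample = 16,768,000 / (32,000 × 131 × 2) = 16,768,000 / 8,384,000 = 2.
Bit depth = 2 × 8 = 16 bits.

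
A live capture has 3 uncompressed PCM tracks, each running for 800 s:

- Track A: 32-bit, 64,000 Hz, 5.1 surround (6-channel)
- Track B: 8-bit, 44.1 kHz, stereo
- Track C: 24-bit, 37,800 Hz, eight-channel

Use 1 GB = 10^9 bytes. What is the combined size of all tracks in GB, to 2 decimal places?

Track A: 64,000 × 800 × 4 × 6 = 1,228,800,000 bytes.
Track B: 44,100 × 800 × 1 × 2 = 70,560,000 bytes.
Track C: 37,800 × 800 × 3 × 8 = 725,760,000 bytes.
Total = 2,025,120,000 bytes = 2.03 GB.

2.03 GB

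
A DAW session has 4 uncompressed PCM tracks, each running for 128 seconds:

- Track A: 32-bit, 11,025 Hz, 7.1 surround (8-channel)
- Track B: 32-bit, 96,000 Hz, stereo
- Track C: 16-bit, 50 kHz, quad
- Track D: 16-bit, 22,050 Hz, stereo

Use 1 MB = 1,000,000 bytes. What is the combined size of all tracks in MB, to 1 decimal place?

Track A: 11,025 × 128 × 4 × 8 = 45,158,400 bytes.
Track B: 96,000 × 128 × 4 × 2 = 98,304,000 bytes.
Track C: 50,000 × 128 × 2 × 4 = 51,200,000 bytes.
Track D: 22,050 × 128 × 2 × 2 = 11,289,600 bytes.
Total = 205,952,000 bytes = 206.0 MB.

206.0 MB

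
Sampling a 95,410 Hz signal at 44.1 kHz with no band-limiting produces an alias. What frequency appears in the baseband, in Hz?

7,210 Hz

Nyquist = 44,100/2 = 22,050 Hz; 95,410 Hz exceeds it.
Alias = |95,410 − 2×44,100| = |95,410 − 88,200| = 7,210 Hz.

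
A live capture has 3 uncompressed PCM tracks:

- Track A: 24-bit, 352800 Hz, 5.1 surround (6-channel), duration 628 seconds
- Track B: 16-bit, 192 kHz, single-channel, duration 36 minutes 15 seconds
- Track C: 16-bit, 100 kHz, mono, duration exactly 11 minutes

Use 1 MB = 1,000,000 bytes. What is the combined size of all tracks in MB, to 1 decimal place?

4955.3 MB

Track A: 352,800 × 628 × 3 × 6 = 3,988,051,200 bytes.
Track B: 36 minutes 15 seconds = 2,175 s; 192,000 × 2,175 × 2 × 1 = 835,200,000 bytes.
Track C: exactly 11 minutes = 660 s; 100,000 × 660 × 2 × 1 = 132,000,000 bytes.
Total = 4,955,251,200 bytes = 4955.3 MB.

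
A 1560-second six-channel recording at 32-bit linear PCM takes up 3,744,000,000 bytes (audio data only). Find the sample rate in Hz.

100,000 Hz

Bytes = sample_rate × seconds × bytes_per_sample × channels.
sample_rate = 3,744,000,000 / (1,560 × 4 × 6) = 3,744,000,000 / 37,440 = 100,000 Hz.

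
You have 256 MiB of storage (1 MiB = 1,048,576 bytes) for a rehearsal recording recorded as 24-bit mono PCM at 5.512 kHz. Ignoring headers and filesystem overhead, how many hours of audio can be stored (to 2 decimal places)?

4.51 hours

Uncompressed byte rate = 5,512 × 3 × 1 = 16,536 bytes/s.
Capacity = 256 × 1,048,576 = 268,435,456 bytes.
268,435,456 / 16,536 ≈ 16233.4 s → 4.51 hours.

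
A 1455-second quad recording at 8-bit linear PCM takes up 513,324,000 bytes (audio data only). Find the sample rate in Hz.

Bytes = sample_rate × seconds × bytes_per_sample × channels.
sample_rate = 513,324,000 / (1,455 × 1 × 4) = 513,324,000 / 5,820 = 88,200 Hz.

88,200 Hz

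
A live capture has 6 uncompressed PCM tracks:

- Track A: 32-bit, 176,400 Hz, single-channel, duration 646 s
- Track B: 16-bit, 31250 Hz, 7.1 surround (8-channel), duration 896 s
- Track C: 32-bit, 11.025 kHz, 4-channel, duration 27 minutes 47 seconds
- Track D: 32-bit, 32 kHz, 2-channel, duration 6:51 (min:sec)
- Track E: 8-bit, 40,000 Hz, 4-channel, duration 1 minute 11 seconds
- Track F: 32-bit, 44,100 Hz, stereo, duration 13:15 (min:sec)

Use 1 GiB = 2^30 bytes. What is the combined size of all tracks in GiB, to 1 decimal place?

1.5 GiB

Track A: 176,400 × 646 × 4 × 1 = 455,817,600 bytes.
Track B: 31,250 × 896 × 2 × 8 = 448,000,000 bytes.
Track C: 27 minutes 47 seconds = 1,667 s; 11,025 × 1,667 × 4 × 4 = 294,058,800 bytes.
Track D: 6:51 (min:sec) = 411 s; 32,000 × 411 × 4 × 2 = 105,216,000 bytes.
Track E: 1 minute 11 seconds = 71 s; 40,000 × 71 × 1 × 4 = 11,360,000 bytes.
Track F: 13:15 (min:sec) = 795 s; 44,100 × 795 × 4 × 2 = 280,476,000 bytes.
Total = 1,594,928,400 bytes = 1.5 GiB.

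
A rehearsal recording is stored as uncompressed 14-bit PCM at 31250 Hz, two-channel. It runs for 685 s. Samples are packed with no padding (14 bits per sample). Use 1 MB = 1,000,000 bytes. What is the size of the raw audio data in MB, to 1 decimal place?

74.9 MB

Bits = 31,250 × 685 × 14 × 2 = 599,375,000 bits = 74,921,875 bytes.
74,921,875 / 1,000,000 = 74.9 MB.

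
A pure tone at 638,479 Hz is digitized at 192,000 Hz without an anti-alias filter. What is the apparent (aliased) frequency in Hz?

62,479 Hz

Nyquist = 192,000/2 = 96,000 Hz; 638,479 Hz exceeds it.
Alias = |638,479 − 3×192,000| = |638,479 − 576,000| = 62,479 Hz.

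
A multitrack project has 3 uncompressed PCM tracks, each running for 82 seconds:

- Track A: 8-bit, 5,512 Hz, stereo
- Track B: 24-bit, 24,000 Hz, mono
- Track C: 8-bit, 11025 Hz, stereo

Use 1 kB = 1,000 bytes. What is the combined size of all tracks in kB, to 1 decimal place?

Track A: 5,512 × 82 × 1 × 2 = 903,968 bytes.
Track B: 24,000 × 82 × 3 × 1 = 5,904,000 bytes.
Track C: 11,025 × 82 × 1 × 2 = 1,808,100 bytes.
Total = 8,616,068 bytes = 8616.1 kB.

8616.1 kB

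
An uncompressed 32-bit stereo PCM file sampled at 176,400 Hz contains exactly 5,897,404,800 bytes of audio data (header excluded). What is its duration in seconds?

4,179 seconds

Byte rate = 176,400 × 4 × 2 = 1,411,200 bytes/s.
Duration = 5,897,404,800 / 1,411,200 = 4,179 s.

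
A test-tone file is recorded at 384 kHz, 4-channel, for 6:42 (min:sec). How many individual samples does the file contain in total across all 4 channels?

617,472,000 samples

6:42 (min:sec) = 402 s.
384,000 × 402 s × 4 ch = 617,472,000 samples.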